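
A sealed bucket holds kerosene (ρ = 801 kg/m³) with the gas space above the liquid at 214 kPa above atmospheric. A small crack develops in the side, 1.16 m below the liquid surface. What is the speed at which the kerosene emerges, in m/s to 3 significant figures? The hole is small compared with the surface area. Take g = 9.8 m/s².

Take point 1 at the surface (v₁ ≈ 0) and point 2 at the hole (at atmospheric pressure). Bernoulli: P₁ + ρg h = P_atm + ½ρv₂².
With P₁ − P_atm = 214000 Pa, v₂ = √(2gh + 2ΔP/ρ) = √(2·9.8·1.16 + 2·214000/801) = 23.6 m/s.

v ≈ 23.6 m/s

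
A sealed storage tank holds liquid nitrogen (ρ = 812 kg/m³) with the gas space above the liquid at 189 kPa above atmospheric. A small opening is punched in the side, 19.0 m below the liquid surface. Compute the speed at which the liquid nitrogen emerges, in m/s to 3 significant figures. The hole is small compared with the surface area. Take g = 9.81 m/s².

29.0 m/s

Take point 1 at the surface (v₁ ≈ 0) and point 2 at the hole (at atmospheric pressure). Bernoulli: P₁ + ρg h = P_atm + ½ρv₂².
With P₁ − P_atm = 189000 Pa, v₂ = √(2gh + 2ΔP/ρ) = √(2·9.81·19.0 + 2·189000/812) = 29.0 m/s.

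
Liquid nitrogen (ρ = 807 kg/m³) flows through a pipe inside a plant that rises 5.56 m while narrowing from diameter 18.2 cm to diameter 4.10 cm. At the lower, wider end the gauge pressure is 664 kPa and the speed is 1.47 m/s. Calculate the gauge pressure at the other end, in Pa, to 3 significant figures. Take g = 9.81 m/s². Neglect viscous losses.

282000 Pa

The volume flow rate is constant, so v₂ = (A₁/A₂)v₁ = (260/13.2)·1.47 = 29.0 m/s.
Energy conservation along the streamline gives P₂ = P₁ − ½ρ(v₂² − v₁²) − ρg(h₂ − h₁).
P₂ = 664000 + ½·807·(1.47² − 29.0²) − 807·9.81·(+5.56) = 664000 + (-338000) − (44000) = 282000 Pa.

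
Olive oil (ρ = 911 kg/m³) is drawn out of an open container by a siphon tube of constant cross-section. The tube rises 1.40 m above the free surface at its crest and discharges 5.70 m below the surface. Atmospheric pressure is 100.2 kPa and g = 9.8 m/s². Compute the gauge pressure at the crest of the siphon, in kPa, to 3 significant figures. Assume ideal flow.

From the surface to the outlet (both open to atmosphere, surface at rest): v = √(2g·h_out) = √(2·9.8·5.70) = 10.6 m/s.
With constant cross-section the crest speed equals v; applying Bernoulli from the surface up to the crest, P_top = P_atm − ½ρv² − ρg·h_top.
P_top = 100200 − ½·911·10.6² − 911·9.8·1.40 = 36800 Pa. So P_gauge = P_top − P_atm = -63400 Pa.

P_gauge ≈ -63.4 kPa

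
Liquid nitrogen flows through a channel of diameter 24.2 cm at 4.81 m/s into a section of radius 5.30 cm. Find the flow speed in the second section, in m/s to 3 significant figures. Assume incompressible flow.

25.1 m/s

The volume flow rate is constant, so v₂ = (A₁/A₂)v₁ = (460/88.2)·4.81 = 25.1 m/s.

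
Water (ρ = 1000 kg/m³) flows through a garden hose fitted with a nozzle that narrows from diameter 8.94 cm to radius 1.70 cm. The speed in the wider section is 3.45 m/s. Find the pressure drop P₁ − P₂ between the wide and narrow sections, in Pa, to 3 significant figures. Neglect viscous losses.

Continuity gives A₁v₁ = A₂v₂, so v₂ = (62.8 cm²)/(9.08 cm²) × 3.45 m/s = 23.9 m/s.
Bernoulli (h₁ = h₂): P₁ − P₂ = ½ρ(v₂² − v₁²).
P₁ − P₂ = ½·1000·(23.9² − 3.45²) = ½·1000·557 = 279000 Pa.

ΔP = 279000 Pa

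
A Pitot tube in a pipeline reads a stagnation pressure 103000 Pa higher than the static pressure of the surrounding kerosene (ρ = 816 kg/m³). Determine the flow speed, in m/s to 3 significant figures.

v ≈ 15.9 m/s

At the stagnation point the flow is brought to rest, so Bernoulli gives P_stag − P_static = ½ρv².
v = √(2ΔP/ρ) = √(2·103000/816) = 15.9 m/s.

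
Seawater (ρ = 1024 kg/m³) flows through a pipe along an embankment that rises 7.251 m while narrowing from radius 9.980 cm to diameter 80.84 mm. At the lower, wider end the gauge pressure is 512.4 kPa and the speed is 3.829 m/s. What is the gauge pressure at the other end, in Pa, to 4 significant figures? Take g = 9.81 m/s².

Continuity gives A₁v₁ = A₂v₂, so v₂ = (312.9 cm²)/(51.33 cm²) × 3.829 m/s = 23.34 m/s.
Applying Bernoulli between the two ends and solving for P₂: P₂ = P₁ + ½ρ(v₁² − v₂²) − ρgΔh.
P₂ = 512400 + ½·1024·(3.829² − 23.34²) − 1024·9.81·(+7.251) = 512400 + (-271500) − (72840) = 168100 Pa.

P₂ ≈ 168100 Pa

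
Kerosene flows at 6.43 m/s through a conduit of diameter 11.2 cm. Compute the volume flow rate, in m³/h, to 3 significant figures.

Q = A·v = 0.00985 m² × 6.43 m/s = 0.0633 m³/s.
Converting: 0.0633 m³/s × 3600 = 228 m³/h.

Q = 228 m³/h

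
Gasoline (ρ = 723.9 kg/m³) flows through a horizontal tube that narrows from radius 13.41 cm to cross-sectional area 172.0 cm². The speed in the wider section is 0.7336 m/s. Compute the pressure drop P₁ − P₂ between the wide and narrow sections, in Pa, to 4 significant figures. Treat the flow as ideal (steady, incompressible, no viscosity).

ΔP ≈ 1907 Pa

By continuity, v₂ = v₁·A₁/A₂ = 0.7336·(564.9/172.0) = 2.410 m/s.
With no height change, Bernoulli's equation is P₁ + ½ρv₁² = P₂ + ½ρv₂².
P₁ − P₂ = ½·723.9·(2.410² − 0.7336²) = ½·723.9·5.268 = 1907 Pa.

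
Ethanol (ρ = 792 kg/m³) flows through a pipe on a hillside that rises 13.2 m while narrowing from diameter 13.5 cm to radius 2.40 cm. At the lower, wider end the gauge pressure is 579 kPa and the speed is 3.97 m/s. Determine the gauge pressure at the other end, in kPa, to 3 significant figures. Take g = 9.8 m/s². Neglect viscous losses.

The volume flow rate is constant, so v₂ = (A₁/A₂)v₁ = (143/18.1)·3.97 = 31.4 m/s.
Applying Bernoulli between the two ends and solving for P₂: P₂ = P₁ + ½ρ(v₁² − v₂²) − ρgΔh.
P₂ = 579000 + ½·792·(3.97² − 31.4²) − 792·9.8·(+13.2) = 579000 + (-384000) − (102000) = 92300 Pa.

P₂ = 92.3 kPa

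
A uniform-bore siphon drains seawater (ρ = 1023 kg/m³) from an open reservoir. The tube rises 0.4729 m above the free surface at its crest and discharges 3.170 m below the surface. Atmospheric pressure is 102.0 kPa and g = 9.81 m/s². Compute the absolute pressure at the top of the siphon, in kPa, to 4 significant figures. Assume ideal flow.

P_top ≈ 65.44 kPa

The outlet speed comes from Torricelli: v = √(2g·3.170) = 7.886 m/s.
The bore is uniform, so the speed at the crest is the same v. Bernoulli surface→crest: P_atm = P_top + ½ρv² + ρg·h_top.
P_top = 102000 − ½·1023·7.886² − 1023·9.81·0.4729 = 65440 Pa.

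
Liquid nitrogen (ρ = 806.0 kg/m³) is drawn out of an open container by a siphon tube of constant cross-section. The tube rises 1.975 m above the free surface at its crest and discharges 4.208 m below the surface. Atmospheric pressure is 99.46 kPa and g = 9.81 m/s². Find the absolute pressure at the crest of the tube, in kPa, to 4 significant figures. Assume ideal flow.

The outlet speed comes from Torricelli: v = √(2g·4.208) = 9.086 m/s.
The bore is uniform, so the speed at the crest is the same v. Bernoulli surface→crest: P_atm = P_top + ½ρv² + ρg·h_top.
P_top = 99460 − ½·806.0·9.086² − 806.0·9.81·1.975 = 50570 Pa.

P_top ≈ 50.57 kPa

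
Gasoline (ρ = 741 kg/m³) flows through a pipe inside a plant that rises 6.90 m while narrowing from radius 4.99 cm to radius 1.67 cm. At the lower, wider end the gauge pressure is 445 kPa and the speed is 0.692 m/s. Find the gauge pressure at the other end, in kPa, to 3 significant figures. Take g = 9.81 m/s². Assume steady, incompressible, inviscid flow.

Continuity gives A₁v₁ = A₂v₂, so v₂ = (78.2 cm²)/(8.76 cm²) × 0.692 m/s = 6.18 m/s.
Bernoulli: P₁ + ½ρv₁² + ρg h₁ = P₂ + ½ρv₂² + ρg h₂, so P₂ = P₁ + ½ρ(v₁² − v₂²) − ρg(h₂ − h₁).
P₂ = 445000 + ½·741·(0.692² − 6.18²) − 741·9.81·(+6.90) = 445000 + (-14000) − (50200) = 381000 Pa.

P₂ = 381 kPa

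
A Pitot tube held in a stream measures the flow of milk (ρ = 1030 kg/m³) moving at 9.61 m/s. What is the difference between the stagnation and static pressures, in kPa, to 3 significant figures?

At the stagnation point the flow is brought to rest, so Bernoulli gives P_stag − P_static = ½ρv².
ΔP = ½·1030·9.61² = 47600 Pa.

ΔP ≈ 47.6 kPa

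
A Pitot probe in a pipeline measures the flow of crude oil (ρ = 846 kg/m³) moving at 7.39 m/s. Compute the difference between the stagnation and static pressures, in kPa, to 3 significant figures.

ΔP = 23.1 kPa

The dynamic pressure equals the rise in static pressure at the stagnation point: ΔP = ½ρv².
ΔP = ½·846·7.39² = 23100 Pa.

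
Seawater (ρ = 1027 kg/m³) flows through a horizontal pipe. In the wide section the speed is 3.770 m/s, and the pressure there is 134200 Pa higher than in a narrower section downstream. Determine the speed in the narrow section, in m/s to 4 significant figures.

v₂ ≈ 16.60 m/s

Along the level pipe P + ½ρv² is conserved, hence v₂² = v₁² + 2(P₁ − P₂)/ρ.
v₂ = √(3.770² + 2·134200/1027) = √(14.21 + 261.3) = 16.60 m/s.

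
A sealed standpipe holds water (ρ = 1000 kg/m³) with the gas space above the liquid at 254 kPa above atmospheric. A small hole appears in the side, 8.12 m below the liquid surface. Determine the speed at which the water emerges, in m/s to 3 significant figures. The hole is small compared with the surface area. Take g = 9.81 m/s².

v ≈ 25.8 m/s

Take point 1 at the surface (v₁ ≈ 0) and point 2 at the hole (at atmospheric pressure). Bernoulli: P₁ + ρg h = P_atm + ½ρv₂².
With P₁ − P_atm = 254000 Pa, v₂ = √(2gh + 2ΔP/ρ) = √(2·9.81·8.12 + 2·254000/1000) = 25.8 m/s.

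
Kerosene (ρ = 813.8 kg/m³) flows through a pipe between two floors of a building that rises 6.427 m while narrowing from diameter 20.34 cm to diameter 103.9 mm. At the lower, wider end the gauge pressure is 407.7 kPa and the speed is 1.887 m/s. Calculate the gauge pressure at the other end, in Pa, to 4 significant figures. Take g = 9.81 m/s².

Continuity gives A₁v₁ = A₂v₂, so v₂ = (324.9 cm²)/(84.79 cm²) × 1.887 m/s = 7.232 m/s.
Bernoulli: P₁ + ½ρv₁² + ρg h₁ = P₂ + ½ρv₂² + ρg h₂, so P₂ = P₁ + ½ρ(v₁² − v₂²) − ρg(h₂ − h₁).
P₂ = 407700 + ½·813.8·(1.887² − 7.232²) − 813.8·9.81·(+6.427) = 407700 + (-19830) − (51310) = 336600 Pa.

336600 Pa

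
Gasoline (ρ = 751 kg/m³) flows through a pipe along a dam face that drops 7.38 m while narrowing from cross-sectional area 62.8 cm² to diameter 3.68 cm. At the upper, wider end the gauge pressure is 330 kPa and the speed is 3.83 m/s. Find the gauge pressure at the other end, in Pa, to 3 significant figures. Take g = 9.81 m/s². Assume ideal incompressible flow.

198000 Pa

Continuity gives A₁v₁ = A₂v₂, so v₂ = (62.8 cm²)/(10.6 cm²) × 3.83 m/s = 22.6 m/s.
Applying Bernoulli between the two ends and solving for P₂: P₂ = P₁ + ½ρ(v₁² − v₂²) − ρgΔh.
P₂ = 330000 + ½·751·(3.83² − 22.6²) − 751·9.81·(−7.38) = 330000 + (-187000) − (-54400) = 198000 Pa.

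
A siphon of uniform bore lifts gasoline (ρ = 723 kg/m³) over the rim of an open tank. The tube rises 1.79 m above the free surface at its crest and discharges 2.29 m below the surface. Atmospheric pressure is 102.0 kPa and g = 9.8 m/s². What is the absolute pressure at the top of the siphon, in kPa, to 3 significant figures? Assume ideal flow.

P_top ≈ 73.1 kPa

Bernoulli surface→outlet gives ½v² = g·h_out, so v = √(2·9.8·2.29) = 6.70 m/s.
With constant cross-section the crest speed equals v; applying Bernoulli from the surface up to the crest, P_top = P_atm − ½ρv² − ρg·h_top.
P_top = 102000 − ½·723·6.70² − 723·9.8·1.79 = 73100 Pa.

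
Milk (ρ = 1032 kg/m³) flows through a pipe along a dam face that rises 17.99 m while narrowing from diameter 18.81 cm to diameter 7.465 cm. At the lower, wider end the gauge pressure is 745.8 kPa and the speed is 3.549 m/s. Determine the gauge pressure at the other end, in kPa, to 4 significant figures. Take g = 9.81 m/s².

Mass conservation (A₁v₁ = A₂v₂) gives v₂ = 3.549 × 277.9/43.77 = 22.53 m/s.
Bernoulli: P₁ + ½ρv₁² + ρg h₁ = P₂ + ½ρv₂² + ρg h₂, so P₂ = P₁ + ½ρ(v₁² − v₂²) − ρg(h₂ − h₁).
P₂ = 745800 + ½·1032·(3.549² − 22.53²) − 1032·9.81·(+17.99) = 745800 + (-255500) − (182100) = 308200 Pa.

P₂ ≈ 308.2 kPa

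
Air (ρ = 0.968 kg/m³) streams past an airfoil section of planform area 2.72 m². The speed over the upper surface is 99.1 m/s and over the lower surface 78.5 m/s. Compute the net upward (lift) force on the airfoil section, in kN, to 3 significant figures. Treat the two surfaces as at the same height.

The faster flow above has the lower pressure; Bernoulli (same height) gives ΔP = ½ρ(v_up² − v_low²).
ΔP = ½·0.968·(99.1² − 78.5²) = 1770 Pa.
Lift = ΔP · A = 1770 × 2.72 = 4820 N.

4.82 kN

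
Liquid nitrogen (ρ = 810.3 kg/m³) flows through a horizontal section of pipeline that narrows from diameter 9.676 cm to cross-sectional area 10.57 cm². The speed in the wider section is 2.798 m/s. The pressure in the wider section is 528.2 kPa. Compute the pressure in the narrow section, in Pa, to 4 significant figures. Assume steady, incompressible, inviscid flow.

P₂ = 377900 Pa

By continuity, v₂ = v₁·A₁/A₂ = 2.798·(73.53/10.57) = 19.46 m/s.
Along the horizontal streamline, P + ½ρv² is constant.
P₂ = P₁ − ½ρ(v₂² − v₁²) = 528200 − ½·810.3·(19.46² − 2.798²) = 528200 − 150300 = 377900 Pa.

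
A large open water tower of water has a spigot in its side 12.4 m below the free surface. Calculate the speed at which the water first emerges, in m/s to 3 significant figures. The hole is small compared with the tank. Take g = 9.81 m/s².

v ≈ 15.6 m/s

Torricelli's result v = √(2gh) gives v = √(2·9.81·12.4) = 15.6 m/s.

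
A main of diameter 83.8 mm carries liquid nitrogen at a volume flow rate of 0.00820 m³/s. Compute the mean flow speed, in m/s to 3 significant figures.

Q = 0.00820 m³/s = 0.00820 m³/s.
v = Q/A = 0.00820 / 0.00552 = 1.49 m/s.

1.49 m/s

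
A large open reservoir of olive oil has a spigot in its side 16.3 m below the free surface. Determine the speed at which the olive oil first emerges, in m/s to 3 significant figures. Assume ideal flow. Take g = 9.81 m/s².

With the surface at rest and both surface and jet at atmospheric pressure, Bernoulli gives ρg h = ½ρv², so v = √(2gh) = √(2·9.81·16.3) = 17.9 m/s.

v = 17.9 m/s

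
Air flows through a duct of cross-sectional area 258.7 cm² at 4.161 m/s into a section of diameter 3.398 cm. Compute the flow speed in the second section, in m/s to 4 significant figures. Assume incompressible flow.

118.7 m/s

Mass conservation (A₁v₁ = A₂v₂) gives v₂ = 4.161 × 258.7/9.069 = 118.7 m/s.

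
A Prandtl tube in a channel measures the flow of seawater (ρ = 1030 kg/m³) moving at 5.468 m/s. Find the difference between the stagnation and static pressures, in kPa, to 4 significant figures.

ΔP = 15.40 kPa

At the stagnation point the flow is brought to rest, so Bernoulli gives P_stag − P_static = ½ρv².
ΔP = ½·1030·5.468² = 15400 Pa.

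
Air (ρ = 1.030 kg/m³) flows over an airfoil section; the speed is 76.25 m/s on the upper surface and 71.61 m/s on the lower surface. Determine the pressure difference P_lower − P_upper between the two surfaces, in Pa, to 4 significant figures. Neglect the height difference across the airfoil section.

353.3 Pa

The pressure is lower where the speed is higher: ΔP = ½ρ(v_up² − v_low²).
ΔP = ½·1.030·(76.25² − 71.61²) = 353.3 Pa.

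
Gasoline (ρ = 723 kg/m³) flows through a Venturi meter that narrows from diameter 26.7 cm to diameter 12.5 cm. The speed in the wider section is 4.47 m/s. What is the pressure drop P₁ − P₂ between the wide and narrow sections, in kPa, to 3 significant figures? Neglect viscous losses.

143 kPa

The volume flow rate is constant, so v₂ = (A₁/A₂)v₁ = (560/123)·4.47 = 20.4 m/s.
Bernoulli (h₁ = h₂): P₁ − P₂ = ½ρ(v₂² − v₁²).
P₁ − P₂ = ½·723·(20.4² − 4.47²) = ½·723·396 = 143000 Pa.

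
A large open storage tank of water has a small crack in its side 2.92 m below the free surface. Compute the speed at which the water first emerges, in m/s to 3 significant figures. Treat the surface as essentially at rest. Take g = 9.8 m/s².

Bernoulli from surface to hole (P equal, v_surface ≈ 0): v = √(2gh) = √(2×9.8×2.92) = 7.57 m/s.

v ≈ 7.57 m/s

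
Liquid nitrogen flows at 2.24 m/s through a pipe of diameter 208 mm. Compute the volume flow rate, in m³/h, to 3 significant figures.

Q = A·v = 0.0340 m² × 2.24 m/s = 0.0761 m³/s.
Converting: 0.0761 m³/s × 3600 = 274 m³/h.

Q ≈ 274 m³/h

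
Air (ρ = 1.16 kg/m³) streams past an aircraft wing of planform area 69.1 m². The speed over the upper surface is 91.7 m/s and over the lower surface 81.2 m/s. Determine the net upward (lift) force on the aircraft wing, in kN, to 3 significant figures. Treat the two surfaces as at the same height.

With equal heights on the two surfaces, Bernoulli gives P_lower − P_upper = ½ρ(v_upper² − v_lower²).
ΔP = ½·1.16·(91.7² − 81.2²) = 1050 Pa.
Lift = ΔP · A = 1050 × 69.1 = 72800 N.

72.8 kN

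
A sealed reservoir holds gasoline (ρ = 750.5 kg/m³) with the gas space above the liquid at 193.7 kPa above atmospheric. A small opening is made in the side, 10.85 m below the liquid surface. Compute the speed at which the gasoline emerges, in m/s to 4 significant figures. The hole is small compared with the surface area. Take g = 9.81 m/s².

v = 27.00 m/s

Take point 1 at the surface (v₁ ≈ 0) and point 2 at the hole (at atmospheric pressure). Bernoulli: P₁ + ρg h = P_atm + ½ρv₂².
With P₁ − P_atm = 193700 Pa, v₂ = √(2gh + 2ΔP/ρ) = √(2·9.81·10.85 + 2·193700/750.5) = 27.00 m/s.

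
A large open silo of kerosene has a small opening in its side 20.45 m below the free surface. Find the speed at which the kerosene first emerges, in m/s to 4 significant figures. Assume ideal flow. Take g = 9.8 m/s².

With the surface at rest and both surface and jet at atmospheric pressure, Bernoulli gives ρg h = ½ρv², so v = √(2gh) = √(2·9.8·20.45) = 20.02 m/s.

v = 20.02 m/s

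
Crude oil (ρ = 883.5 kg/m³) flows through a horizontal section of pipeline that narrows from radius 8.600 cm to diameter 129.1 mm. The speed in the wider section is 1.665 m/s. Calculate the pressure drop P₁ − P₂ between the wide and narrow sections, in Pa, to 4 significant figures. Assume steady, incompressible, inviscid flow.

Continuity gives A₁v₁ = A₂v₂, so v₂ = (232.4 cm²)/(130.9 cm²) × 1.665 m/s = 2.955 m/s.
With no height change, Bernoulli's equation is P₁ + ½ρv₁² = P₂ + ½ρv₂².
P₁ − P₂ = ½·883.5·(2.955² − 1.665²) = ½·883.5·5.962 = 2634 Pa.

2634 Pa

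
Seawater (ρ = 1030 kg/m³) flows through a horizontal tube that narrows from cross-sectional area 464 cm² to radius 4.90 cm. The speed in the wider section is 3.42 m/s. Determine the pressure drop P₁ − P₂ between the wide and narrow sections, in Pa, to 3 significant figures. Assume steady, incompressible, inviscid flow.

ΔP = 222000 Pa

The volume flow rate is constant, so v₂ = (A₁/A₂)v₁ = (464/75.4)·3.42 = 21.0 m/s.
Bernoulli (h₁ = h₂): P₁ − P₂ = ½ρ(v₂² − v₁²).
P₁ − P₂ = ½·1030·(21.0² − 3.42²) = ½·1030·431 = 222000 Pa.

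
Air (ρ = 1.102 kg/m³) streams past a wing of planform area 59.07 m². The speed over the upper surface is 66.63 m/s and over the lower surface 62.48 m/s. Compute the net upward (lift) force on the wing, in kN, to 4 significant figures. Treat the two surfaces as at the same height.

The faster flow above has the lower pressure; Bernoulli (same height) gives ΔP = ½ρ(v_up² − v_low²).
ΔP = ½·1.102·(66.63² − 62.48²) = 295.2 Pa.
Lift = ΔP · A = 295.2 × 59.07 = 17440 N.

F ≈ 17.44 kN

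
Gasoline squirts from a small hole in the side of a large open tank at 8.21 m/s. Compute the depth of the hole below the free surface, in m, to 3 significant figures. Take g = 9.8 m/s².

3.44 m

For a small hole in a large open tank, ½v² = gh, giving h = v²/(2g).
h = 8.21²/(2·9.8) = 67.4/19.60 = 3.44 m.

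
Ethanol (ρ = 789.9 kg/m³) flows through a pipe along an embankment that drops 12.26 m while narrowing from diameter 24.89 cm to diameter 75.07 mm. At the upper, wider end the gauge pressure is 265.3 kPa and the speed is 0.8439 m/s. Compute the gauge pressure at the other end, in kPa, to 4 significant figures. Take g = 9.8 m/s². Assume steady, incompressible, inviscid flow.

P₂ ≈ 326.5 kPa

Continuity gives A₁v₁ = A₂v₂, so v₂ = (486.6 cm²)/(44.26 cm²) × 0.8439 m/s = 9.277 m/s.
Bernoulli: P₁ + ½ρv₁² + ρg h₁ = P₂ + ½ρv₂² + ρg h₂, so P₂ = P₁ + ½ρ(v₁² − v₂²) − ρg(h₂ − h₁).
P₂ = 265300 + ½·789.9·(0.8439² − 9.277²) − 789.9·9.8·(−12.26) = 265300 + (-33710) − (-94900) = 326500 Pa.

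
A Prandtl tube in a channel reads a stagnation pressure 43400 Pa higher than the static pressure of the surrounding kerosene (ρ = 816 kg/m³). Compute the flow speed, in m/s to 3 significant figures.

Bernoulli between the free stream and the stagnation point: ½ρv² = P_stag − P_static.
v = √(2ΔP/ρ) = √(2·43400/816) = 10.3 m/s.

v ≈ 10.3 m/s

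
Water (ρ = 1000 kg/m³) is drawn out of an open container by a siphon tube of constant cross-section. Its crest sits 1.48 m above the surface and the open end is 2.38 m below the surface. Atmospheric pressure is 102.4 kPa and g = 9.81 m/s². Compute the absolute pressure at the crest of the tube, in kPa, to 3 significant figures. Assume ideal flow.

64.5 kPa

From the surface to the outlet (both open to atmosphere, surface at rest): v = √(2g·h_out) = √(2·9.81·2.38) = 6.83 m/s.
With constant cross-section the crest speed equals v; applying Bernoulli from the surface up to the crest, P_top = P_atm − ½ρv² − ρg·h_top.
P_top = 102400 − ½·1000·6.83² − 1000·9.81·1.48 = 64500 Pa.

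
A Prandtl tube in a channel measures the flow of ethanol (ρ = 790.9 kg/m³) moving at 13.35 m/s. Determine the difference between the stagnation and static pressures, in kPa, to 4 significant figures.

The dynamic pressure equals the rise in static pressure at the stagnation point: ΔP = ½ρv².
ΔP = ½·790.9·13.35² = 70480 Pa.

70.48 kPa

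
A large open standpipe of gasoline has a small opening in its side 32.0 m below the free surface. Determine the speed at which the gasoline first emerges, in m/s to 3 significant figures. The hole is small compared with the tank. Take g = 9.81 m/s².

With the surface at rest and both surface and jet at atmospheric pressure, Bernoulli gives ρg h = ½ρv², so v = √(2gh) = √(2·9.81·32.0) = 25.1 m/s.

v ≈ 25.1 m/s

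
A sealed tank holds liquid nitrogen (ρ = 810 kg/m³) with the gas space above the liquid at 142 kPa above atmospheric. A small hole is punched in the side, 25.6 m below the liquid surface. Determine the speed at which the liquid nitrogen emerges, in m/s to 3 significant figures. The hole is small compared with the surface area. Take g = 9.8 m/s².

Take point 1 at the surface (v₁ ≈ 0) and point 2 at the hole (at atmospheric pressure). Bernoulli: P₁ + ρg h = P_atm + ½ρv₂².
With P₁ − P_atm = 142000 Pa, v₂ = √(2gh + 2ΔP/ρ) = √(2·9.8·25.6 + 2·142000/810) = 29.2 m/s.

v ≈ 29.2 m/s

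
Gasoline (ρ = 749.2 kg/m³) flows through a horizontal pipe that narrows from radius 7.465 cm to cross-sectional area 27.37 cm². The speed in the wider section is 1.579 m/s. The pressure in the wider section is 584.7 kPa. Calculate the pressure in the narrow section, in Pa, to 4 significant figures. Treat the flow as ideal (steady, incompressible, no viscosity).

By continuity, v₂ = v₁·A₁/A₂ = 1.579·(175.1/27.37) = 10.10 m/s.
The pipe is horizontal, so Bernoulli reduces to P₁ + ½ρv₁² = P₂ + ½ρv₂².
P₂ = P₁ − ½ρ(v₂² − v₁²) = 584700 − ½·749.2·(10.10² − 1.579²) = 584700 − 37280 = 547400 Pa.

P₂ ≈ 547400 Pa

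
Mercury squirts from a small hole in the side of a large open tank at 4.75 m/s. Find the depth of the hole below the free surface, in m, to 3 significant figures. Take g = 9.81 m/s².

Torricelli: v = √(2gh), so h = v²/(2g).
h = 4.75²/(2·9.81) = 22.6/19.62 = 1.15 m.

h ≈ 1.15 m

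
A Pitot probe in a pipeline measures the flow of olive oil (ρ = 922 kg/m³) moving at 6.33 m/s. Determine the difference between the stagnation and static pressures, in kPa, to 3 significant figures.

Bernoulli between the free stream and the stagnation point: ½ρv² = P_stag − P_static.
ΔP = ½·922·6.33² = 18500 Pa.

ΔP = 18.5 kPa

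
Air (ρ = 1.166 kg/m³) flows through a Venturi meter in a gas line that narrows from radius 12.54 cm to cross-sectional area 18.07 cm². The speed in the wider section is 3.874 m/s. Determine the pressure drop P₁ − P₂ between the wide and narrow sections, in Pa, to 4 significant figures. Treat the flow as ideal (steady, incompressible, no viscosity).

6531 Pa

The volume flow rate is constant, so v₂ = (A₁/A₂)v₁ = (494.0/18.07)·3.874 = 105.9 m/s.
Along the horizontal streamline, P + ½ρv² is constant.
P₁ − P₂ = ½·1.166·(105.9² − 3.874²) = ½·1.166·11200 = 6531 Pa.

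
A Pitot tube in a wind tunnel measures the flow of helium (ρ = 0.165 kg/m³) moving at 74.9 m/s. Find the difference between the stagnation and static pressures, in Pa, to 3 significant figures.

Bernoulli between the free stream and the stagnation point: ½ρv² = P_stag − P_static.
ΔP = ½·0.165·74.9² = 463 Pa.

ΔP ≈ 463 Pa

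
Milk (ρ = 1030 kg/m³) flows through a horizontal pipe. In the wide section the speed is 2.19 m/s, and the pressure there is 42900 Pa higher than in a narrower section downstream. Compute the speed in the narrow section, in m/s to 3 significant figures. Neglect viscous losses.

v₂ = 9.39 m/s

Horizontal Bernoulli: P₁ + ½ρv₁² = P₂ + ½ρv₂², so v₂² = v₁² + 2(P₁ − P₂)/ρ.
v₂ = √(2.19² + 2·42900/1030) = √(4.80 + 83.3) = 9.39 m/s.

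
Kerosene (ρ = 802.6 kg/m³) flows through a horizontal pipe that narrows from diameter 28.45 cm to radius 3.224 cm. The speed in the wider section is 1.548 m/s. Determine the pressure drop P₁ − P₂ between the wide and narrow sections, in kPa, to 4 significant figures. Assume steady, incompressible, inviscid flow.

Mass conservation (A₁v₁ = A₂v₂) gives v₂ = 1.548 × 635.7/32.65 = 30.14 m/s.
With no height change, Bernoulli's equation is P₁ + ½ρv₁² = P₂ + ½ρv₂².
P₁ − P₂ = ½·802.6·(30.14² − 1.548²) = ½·802.6·905.8 = 363500 Pa.

ΔP ≈ 363.5 kPa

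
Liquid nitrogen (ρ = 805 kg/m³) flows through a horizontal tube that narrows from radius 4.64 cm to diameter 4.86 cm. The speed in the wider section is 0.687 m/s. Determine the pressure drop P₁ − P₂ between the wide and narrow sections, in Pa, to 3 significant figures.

ΔP ≈ 2340 Pa

By continuity, v₂ = v₁·A₁/A₂ = 0.687·(67.6/18.6) = 2.50 m/s.
With no height change, Bernoulli's equation is P₁ + ½ρv₁² = P₂ + ½ρv₂².
P₁ − P₂ = ½·805·(2.50² − 0.687²) = ½·805·5.80 = 2340 Pa.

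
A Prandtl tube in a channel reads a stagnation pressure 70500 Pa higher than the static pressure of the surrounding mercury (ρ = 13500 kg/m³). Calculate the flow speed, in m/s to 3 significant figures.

v ≈ 3.23 m/s

The dynamic pressure equals the rise in static pressure at the stagnation point: ΔP = ½ρv².
v = √(2ΔP/ρ) = √(2·70500/13500) = 3.23 m/s.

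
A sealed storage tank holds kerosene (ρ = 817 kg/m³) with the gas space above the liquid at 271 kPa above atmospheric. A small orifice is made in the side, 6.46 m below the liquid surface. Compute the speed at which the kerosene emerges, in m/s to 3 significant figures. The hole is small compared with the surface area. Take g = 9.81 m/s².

Take point 1 at the surface (v₁ ≈ 0) and point 2 at the hole (at atmospheric pressure). Bernoulli: P₁ + ρg h = P_atm + ½ρv₂².
With P₁ − P_atm = 271000 Pa, v₂ = √(2gh + 2ΔP/ρ) = √(2·9.81·6.46 + 2·271000/817) = 28.1 m/s.

v = 28.1 m/s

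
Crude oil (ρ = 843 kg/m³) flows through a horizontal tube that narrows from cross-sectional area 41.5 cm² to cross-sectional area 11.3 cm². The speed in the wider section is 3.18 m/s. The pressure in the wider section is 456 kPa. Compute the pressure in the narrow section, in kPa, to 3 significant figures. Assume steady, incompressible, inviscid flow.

P₂ ≈ 403 kPa

By continuity, v₂ = v₁·A₁/A₂ = 3.18·(41.5/11.3) = 11.7 m/s.
The pipe is horizontal, so Bernoulli reduces to P₁ + ½ρv₁² = P₂ + ½ρv₂².
P₂ = P₁ − ½ρ(v₂² − v₁²) = 456000 − ½·843·(11.7² − 3.18²) = 456000 − 53200 = 403000 Pa.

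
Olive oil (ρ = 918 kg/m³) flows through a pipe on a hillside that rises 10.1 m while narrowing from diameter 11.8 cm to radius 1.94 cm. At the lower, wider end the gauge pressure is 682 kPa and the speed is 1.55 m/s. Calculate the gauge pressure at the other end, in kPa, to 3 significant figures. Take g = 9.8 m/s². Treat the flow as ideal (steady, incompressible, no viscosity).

By continuity, v₂ = v₁·A₁/A₂ = 1.55·(109/11.8) = 14.3 m/s.
Bernoulli: P₁ + ½ρv₁² + ρg h₁ = P₂ + ½ρv₂² + ρg h₂, so P₂ = P₁ + ½ρ(v₁² − v₂²) − ρg(h₂ − h₁).
P₂ = 682000 + ½·918·(1.55² − 14.3²) − 918·9.8·(+10.1) = 682000 + (-93200) − (90900) = 498000 Pa.

498 kPa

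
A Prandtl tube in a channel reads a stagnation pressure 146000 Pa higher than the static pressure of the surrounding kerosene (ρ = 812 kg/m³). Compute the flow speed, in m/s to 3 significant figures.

Bernoulli between the free stream and the stagnation point: ½ρv² = P_stag − P_static.
v = √(2ΔP/ρ) = √(2·146000/812) = 19.0 m/s.

v ≈ 19.0 m/s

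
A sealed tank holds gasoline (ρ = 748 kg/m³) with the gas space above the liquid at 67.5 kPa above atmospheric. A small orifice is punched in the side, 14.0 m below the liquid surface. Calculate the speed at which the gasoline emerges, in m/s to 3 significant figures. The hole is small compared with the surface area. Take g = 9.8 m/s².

Take point 1 at the surface (v₁ ≈ 0) and point 2 at the hole (at atmospheric pressure). Bernoulli: P₁ + ρg h = P_atm + ½ρv₂².
With P₁ − P_atm = 67500 Pa, v₂ = √(2gh + 2ΔP/ρ) = √(2·9.8·14.0 + 2·67500/748) = 21.3 m/s.

v ≈ 21.3 m/s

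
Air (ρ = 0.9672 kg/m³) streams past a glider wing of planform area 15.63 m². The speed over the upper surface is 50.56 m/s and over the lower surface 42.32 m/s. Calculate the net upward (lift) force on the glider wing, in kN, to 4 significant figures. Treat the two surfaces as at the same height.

From P + ½ρv² = const at equal height, P_low − P_up = ½ρ(v_up² − v_low²).
ΔP = ½·0.9672·(50.56² − 42.32²) = 370.1 Pa.
Lift = ΔP · A = 370.1 × 15.63 = 5785 N.

F = 5.785 kN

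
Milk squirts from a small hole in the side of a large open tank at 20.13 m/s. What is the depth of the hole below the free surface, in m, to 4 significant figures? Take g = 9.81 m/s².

h ≈ 20.65 m

Torricelli: v = √(2gh), so h = v²/(2g).
h = 20.13²/(2·9.81) = 405.2/19.62 = 20.65 m.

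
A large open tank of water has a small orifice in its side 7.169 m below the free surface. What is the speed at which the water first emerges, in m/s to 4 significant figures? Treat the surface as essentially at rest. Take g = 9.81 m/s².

v ≈ 11.86 m/s

With the surface at rest and both surface and jet at atmospheric pressure, Bernoulli gives ρg h = ½ρv², so v = √(2gh) = √(2·9.81·7.169) = 11.86 m/s.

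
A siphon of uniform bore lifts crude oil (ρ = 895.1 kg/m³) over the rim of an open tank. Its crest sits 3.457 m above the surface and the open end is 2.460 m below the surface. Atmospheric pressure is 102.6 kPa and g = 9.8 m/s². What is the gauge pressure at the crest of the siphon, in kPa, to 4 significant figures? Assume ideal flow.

-51.90 kPa

The outlet speed comes from Torricelli: v = √(2g·2.460) = 6.944 m/s.
The bore is uniform, so the speed at the crest is the same v. Bernoulli surface→crest: P_atm = P_top + ½ρv² + ρg·h_top.
P_top = 102600 − ½·895.1·6.944² − 895.1·9.8·3.457 = 50700 Pa. So P_gauge = P_top − P_atm = -51900 Pa.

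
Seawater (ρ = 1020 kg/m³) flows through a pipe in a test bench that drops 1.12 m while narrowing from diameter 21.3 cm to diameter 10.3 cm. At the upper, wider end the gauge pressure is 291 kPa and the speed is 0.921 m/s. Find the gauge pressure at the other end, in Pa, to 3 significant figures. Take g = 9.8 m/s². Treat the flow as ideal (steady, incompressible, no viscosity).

The volume flow rate is constant, so v₂ = (A₁/A₂)v₁ = (356/83.3)·0.921 = 3.94 m/s.
Bernoulli: P₁ + ½ρv₁² + ρg h₁ = P₂ + ½ρv₂² + ρg h₂, so P₂ = P₁ + ½ρ(v₁² − v₂²) − ρg(h₂ − h₁).
P₂ = 291000 + ½·1020·(0.921² − 3.94²) − 1020·9.8·(−1.12) = 291000 + (-7480) − (-11200) = 295000 Pa.

P₂ = 295000 Pa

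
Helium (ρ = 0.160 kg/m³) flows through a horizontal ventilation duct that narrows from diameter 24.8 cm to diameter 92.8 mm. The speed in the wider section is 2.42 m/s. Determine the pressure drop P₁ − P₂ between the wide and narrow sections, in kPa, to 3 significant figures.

The volume flow rate is constant, so v₂ = (A₁/A₂)v₁ = (483/67.6)·2.42 = 17.3 m/s.
Along the horizontal streamline, P + ½ρv² is constant.
P₁ − P₂ = ½·0.160·(17.3² − 2.42²) = ½·0.160·293 = 23.4 Pa.

ΔP ≈ 0.0234 kPa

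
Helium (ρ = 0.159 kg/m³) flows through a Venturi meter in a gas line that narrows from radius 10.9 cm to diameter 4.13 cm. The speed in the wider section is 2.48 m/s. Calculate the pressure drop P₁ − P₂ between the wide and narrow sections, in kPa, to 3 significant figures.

ΔP = 0.379 kPa

By continuity, v₂ = v₁·A₁/A₂ = 2.48·(373/13.4) = 69.1 m/s.
Along the horizontal streamline, P + ½ρv² is constant.
P₁ − P₂ = ½·0.159·(69.1² − 2.48²) = ½·0.159·4770 = 379 Pa.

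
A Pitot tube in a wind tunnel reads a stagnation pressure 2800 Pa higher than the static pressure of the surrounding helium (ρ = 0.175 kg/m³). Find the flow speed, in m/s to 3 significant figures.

The dynamic pressure equals the rise in static pressure at the stagnation point: ΔP = ½ρv².
v = √(2ΔP/ρ) = √(2·2800/0.175) = 179 m/s.

179 m/s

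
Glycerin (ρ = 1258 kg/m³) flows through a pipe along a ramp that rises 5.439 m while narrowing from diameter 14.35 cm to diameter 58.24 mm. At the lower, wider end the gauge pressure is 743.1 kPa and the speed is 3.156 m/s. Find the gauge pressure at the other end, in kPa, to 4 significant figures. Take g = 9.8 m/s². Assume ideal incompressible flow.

The volume flow rate is constant, so v₂ = (A₁/A₂)v₁ = (161.7/26.64)·3.156 = 19.16 m/s.
Bernoulli: P₁ + ½ρv₁² + ρg h₁ = P₂ + ½ρv₂² + ρg h₂, so P₂ = P₁ + ½ρ(v₁² − v₂²) − ρg(h₂ − h₁).
P₂ = 743100 + ½·1258·(3.156² − 19.16²) − 1258·9.8·(+5.439) = 743100 + (-224600) − (67050) = 451400 Pa.

451.4 kPa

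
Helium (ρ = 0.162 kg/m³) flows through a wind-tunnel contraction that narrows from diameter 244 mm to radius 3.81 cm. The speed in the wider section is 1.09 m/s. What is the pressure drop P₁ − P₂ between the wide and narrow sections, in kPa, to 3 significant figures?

ΔP ≈ 0.0100 kPa

Continuity gives A₁v₁ = A₂v₂, so v₂ = (468 cm²)/(45.6 cm²) × 1.09 m/s = 11.2 m/s.
Bernoulli (h₁ = h₂): P₁ − P₂ = ½ρ(v₂² − v₁²).
P₁ − P₂ = ½·0.162·(11.2² − 1.09²) = ½·0.162·124 = 10.0 Pa.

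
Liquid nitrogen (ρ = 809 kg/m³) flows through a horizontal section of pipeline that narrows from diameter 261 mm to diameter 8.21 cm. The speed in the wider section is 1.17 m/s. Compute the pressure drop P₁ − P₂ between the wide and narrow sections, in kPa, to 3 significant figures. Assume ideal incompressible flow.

The volume flow rate is constant, so v₂ = (A₁/A₂)v₁ = (535/52.9)·1.17 = 11.8 m/s.
With no height change, Bernoulli's equation is P₁ + ½ρv₁² = P₂ + ½ρv₂².
P₁ − P₂ = ½·809·(11.8² − 1.17²) = ½·809·138 = 56000 Pa.

56.0 kPa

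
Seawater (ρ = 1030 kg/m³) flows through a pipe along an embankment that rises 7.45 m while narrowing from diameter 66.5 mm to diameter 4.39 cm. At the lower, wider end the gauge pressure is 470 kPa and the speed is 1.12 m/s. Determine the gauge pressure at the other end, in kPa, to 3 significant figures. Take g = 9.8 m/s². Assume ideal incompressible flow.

392 kPa

Continuity gives A₁v₁ = A₂v₂, so v₂ = (34.7 cm²)/(15.1 cm²) × 1.12 m/s = 2.57 m/s.
Energy conservation along the streamline gives P₂ = P₁ − ½ρ(v₂² − v₁²) − ρg(h₂ − h₁).
P₂ = 470000 + ½·1030·(1.12² − 2.57²) − 1030·9.8·(+7.45) = 470000 + (-2760) − (75200) = 392000 Pa.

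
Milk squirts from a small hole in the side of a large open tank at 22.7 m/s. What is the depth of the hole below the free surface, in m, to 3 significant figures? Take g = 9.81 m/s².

Torricelli: v = √(2gh), so h = v²/(2g).
h = 22.7²/(2·9.81) = 515/19.62 = 26.3 m.

h ≈ 26.3 m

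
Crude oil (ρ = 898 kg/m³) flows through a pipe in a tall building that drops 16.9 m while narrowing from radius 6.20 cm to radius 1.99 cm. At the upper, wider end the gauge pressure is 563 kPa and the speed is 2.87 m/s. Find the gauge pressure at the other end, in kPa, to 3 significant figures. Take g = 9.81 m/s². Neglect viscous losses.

By continuity, v₂ = v₁·A₁/A₂ = 2.87·(121/12.4) = 27.9 m/s.
Bernoulli: P₁ + ½ρv₁² + ρg h₁ = P₂ + ½ρv₂² + ρg h₂, so P₂ = P₁ + ½ρ(v₁² − v₂²) − ρg(h₂ − h₁).
P₂ = 563000 + ½·898·(2.87² − 27.9²) − 898·9.81·(−16.9) = 563000 + (-345000) − (-149000) = 367000 Pa.

P₂ ≈ 367 kPa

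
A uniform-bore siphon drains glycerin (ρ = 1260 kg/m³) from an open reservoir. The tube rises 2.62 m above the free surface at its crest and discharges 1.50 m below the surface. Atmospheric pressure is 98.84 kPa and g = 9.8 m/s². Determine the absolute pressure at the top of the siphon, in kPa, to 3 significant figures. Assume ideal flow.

Bernoulli surface→outlet gives ½v² = g·h_out, so v = √(2·9.8·1.50) = 5.42 m/s.
Continuity keeps v the same throughout the tube; from surface to crest, P_atm + 0 = P_top + ½ρv² + ρg·h_top.
P_top = 98840 − ½·1260·5.42² − 1260·9.8·2.62 = 48000 Pa.

48.0 kPa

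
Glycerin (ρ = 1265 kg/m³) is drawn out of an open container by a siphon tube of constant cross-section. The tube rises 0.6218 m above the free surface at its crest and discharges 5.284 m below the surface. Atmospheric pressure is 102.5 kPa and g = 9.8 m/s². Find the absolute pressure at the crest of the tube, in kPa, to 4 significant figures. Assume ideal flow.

29.29 kPa

From the surface to the outlet (both open to atmosphere, surface at rest): v = √(2g·h_out) = √(2·9.8·5.284) = 10.18 m/s.
With constant cross-section the crest speed equals v; applying Bernoulli from the surface up to the crest, P_top = P_atm − ½ρv² − ρg·h_top.
P_top = 102500 − ½·1265·10.18² − 1265·9.8·0.6218 = 29290 Pa.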